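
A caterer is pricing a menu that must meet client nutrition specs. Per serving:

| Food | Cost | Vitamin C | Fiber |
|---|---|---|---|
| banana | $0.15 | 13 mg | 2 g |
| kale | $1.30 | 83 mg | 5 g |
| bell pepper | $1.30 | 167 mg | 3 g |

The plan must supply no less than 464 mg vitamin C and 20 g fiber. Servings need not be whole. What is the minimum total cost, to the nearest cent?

$3.93

With two linear requirements the optimum uses one or two foods; enumerate the corners.
banana only: max(464/13, 20/2) = 35.69 servings → $5.35.
kale only: max(464/83, 20/5) = 5.59 servings → $7.27.
bell pepper only: max(464/167, 20/3) = 6.667 servings → $8.67.
banana + kale: the both-tight solution has a negative serving — not a feasible corner.
banana + bell pepper with both tight: 6.603 servings and 2.264 servings → $3.93.
kale + bell pepper with both tight: 3.324 servings and 1.126 servings → $5.79.
So the least-cost plan costs $3.93.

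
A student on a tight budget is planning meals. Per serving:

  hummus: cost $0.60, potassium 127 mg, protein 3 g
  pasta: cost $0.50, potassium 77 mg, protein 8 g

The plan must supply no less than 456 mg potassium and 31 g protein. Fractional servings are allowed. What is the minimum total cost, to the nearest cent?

Compare the cost at each extreme point of the feasible region.
hummus only: max(456/127, 31/3) = 10.33 servings → $6.20.
pasta only: max(456/77, 31/8) = 5.922 servings → $2.96.
hummus + pasta with both tight: 1.606 servings and 3.273 servings → $2.60.
So the least-cost plan costs $2.60.

$2.60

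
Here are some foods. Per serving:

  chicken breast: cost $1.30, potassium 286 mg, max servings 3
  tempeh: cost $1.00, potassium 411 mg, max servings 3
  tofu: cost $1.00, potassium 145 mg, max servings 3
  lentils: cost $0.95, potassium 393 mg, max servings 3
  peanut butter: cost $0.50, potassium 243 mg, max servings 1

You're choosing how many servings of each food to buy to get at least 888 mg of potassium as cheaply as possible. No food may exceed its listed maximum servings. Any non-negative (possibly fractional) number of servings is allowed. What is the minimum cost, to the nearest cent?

Cost per mg of potassium: peanut butter $0.0021, lentils $0.0024, tempeh $0.0024, chicken breast $0.0045, tofu $0.0069.
Take 1 serving of peanut butter: +243.0 mg potassium for $0.50 (total $0.50, still need 645.0 mg).
Take 1.641 servings of lentils: +645.0 mg potassium for $1.56 (total $2.06, still need 0.0 mg).
Greedy by cheapest-per-mg is optimal for a single linear constraint, so the minimum cost is $2.06.

$2.06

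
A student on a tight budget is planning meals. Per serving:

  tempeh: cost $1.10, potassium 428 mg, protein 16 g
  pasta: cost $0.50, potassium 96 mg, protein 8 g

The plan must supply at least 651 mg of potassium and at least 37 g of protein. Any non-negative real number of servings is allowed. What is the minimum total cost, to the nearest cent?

Two binding constraints pin down two serving amounts, so the optimal mix uses at most two foods. The candidates are each food alone (scaled to the tighter of potassium/protein) and each pair with both constraints tight.
tempeh only: max(651/428, 37/16) = 2.312 servings → $2.54.
pasta only: max(651/96, 37/8) = 6.781 servings → $3.39.
tempeh + pasta with both tight: 0.8771 servings and 2.871 servings → $2.40.
The minimum over all feasible corners is $2.40.

$2.40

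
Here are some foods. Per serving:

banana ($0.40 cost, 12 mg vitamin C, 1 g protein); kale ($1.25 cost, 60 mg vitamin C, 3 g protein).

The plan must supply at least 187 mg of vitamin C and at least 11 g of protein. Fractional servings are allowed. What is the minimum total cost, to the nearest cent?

banana only: max(187/12, 11/1) = 15.58 servings → $6.23.
kale only: max(187/60, 11/3) = 3.667 servings → $4.58.
banana + kale with both tight: 4.125 servings and 2.292 servings → $4.51.
So the least-cost plan costs $4.51.

$4.51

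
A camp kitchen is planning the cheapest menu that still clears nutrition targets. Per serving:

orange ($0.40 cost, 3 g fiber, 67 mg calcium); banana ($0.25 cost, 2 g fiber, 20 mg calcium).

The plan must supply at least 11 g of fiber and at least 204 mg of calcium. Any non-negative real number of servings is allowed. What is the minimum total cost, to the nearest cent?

This is a tiny linear program; its minimum lies at a vertex of the feasible set. List the vertices and price them.
orange only: max(11/3, 204/67) = 3.667 servings → $1.47.
banana only: max(11/2, 204/20) = 10.2 servings → $2.55.
orange + banana with both tight: 2.541 servings and 1.689 servings → $1.44.
Cheapest feasible corner: $1.44.

$1.44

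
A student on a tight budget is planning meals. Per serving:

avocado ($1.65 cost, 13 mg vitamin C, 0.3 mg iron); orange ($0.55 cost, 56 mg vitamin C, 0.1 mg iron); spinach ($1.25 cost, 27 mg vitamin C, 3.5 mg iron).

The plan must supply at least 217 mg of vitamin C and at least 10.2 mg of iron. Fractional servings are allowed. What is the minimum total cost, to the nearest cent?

The cheapest plan sits at a corner of the feasible region — with two constraints it uses at most two foods.
avocado only: max(217/13, 10.2/0.3) = 34 servings → $56.10.
orange only: max(217/56, 10.2/0.1) = 102 servings → $56.10.
spinach only: max(217/27, 10.2/3.5) = 8.037 servings → $10.05.
avocado + orange: the both-tight solution has a negative serving — not a feasible corner.
avocado + spinach with both tight: 12.94 servings and 1.805 servings → $23.61.
orange + spinach with both tight: 2.504 servings and 2.843 servings → $4.93.
The minimum over all feasible corners is $4.93.

$4.93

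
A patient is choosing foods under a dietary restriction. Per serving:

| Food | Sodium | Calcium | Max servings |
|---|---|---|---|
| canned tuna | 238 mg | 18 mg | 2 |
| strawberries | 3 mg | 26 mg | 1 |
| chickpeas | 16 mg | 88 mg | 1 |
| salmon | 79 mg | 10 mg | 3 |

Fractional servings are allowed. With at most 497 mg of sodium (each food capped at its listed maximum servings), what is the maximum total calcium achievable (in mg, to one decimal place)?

Calcium per mg sodium: strawberries 8.667, chickpeas 5.5, salmon 0.1266, canned tuna 0.07563.
Take 1 serving of strawberries: uses 3 mg sodium, +26.0 mg calcium (running total 26.0 mg).
Take 1 serving of chickpeas: uses 16 mg sodium, +88.0 mg calcium (running total 114.0 mg).
Take 3 servings of salmon: uses 237 mg sodium, +30.0 mg calcium (running total 144.0 mg).
Take 1.013 servings of canned tuna: uses 241 mg sodium, +18.2 mg calcium (running total 162.2 mg).
Greedy by best ratio exhausts the sodium allowance optimally: 162.2 mg.

162.2 mg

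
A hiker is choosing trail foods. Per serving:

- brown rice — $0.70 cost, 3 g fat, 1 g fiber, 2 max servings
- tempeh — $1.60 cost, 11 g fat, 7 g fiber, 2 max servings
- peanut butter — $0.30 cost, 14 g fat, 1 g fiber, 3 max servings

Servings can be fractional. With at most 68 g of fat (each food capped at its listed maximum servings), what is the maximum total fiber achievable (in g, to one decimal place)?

Fiber per g fat: tempeh 0.6364, brown rice 0.3333, peanut butter 0.07143.
Take 2 servings of tempeh: uses 22 g fat, +14.0 g fiber (running total 14.0 g).
Take 2 servings of brown rice: uses 6 g fat, +2.0 g fiber (running total 16.0 g).
Take 2.857 servings of peanut butter: uses 40 g fat, +2.9 g fiber (running total 18.9 g).
Filling greedily by fiber-per-g fat is optimal for one linear limit, giving 18.9 g.

18.9 g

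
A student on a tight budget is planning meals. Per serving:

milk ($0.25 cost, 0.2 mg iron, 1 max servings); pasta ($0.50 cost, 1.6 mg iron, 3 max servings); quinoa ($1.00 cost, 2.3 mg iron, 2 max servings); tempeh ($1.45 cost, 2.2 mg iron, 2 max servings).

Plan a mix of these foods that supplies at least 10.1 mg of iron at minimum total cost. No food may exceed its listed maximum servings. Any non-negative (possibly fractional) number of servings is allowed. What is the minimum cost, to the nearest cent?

Cost per mg of iron: pasta $0.3125, quinoa $0.4348, tempeh $0.6591, milk $1.2500.
Take 3 servings of pasta: +4.8 mg iron for $1.50 (total $1.50, still need 5.3 mg).
Take 2 servings of quinoa: +4.6 mg iron for $2.00 (total $3.50, still need 0.7 mg).
Take 0.3182 servings of tempeh: +0.7 mg iron for $0.46 (total $3.96, still need 0.0 mg).
Greedy by cheapest-per-mg is optimal for a single linear constraint, so the minimum cost is $3.96.

$3.96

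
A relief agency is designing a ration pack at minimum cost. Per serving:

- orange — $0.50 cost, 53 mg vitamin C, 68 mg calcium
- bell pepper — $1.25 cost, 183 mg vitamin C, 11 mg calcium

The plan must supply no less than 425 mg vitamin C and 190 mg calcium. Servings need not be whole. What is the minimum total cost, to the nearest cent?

For a min-cost LP with two ≥-constraints, a basic feasible solution has at most two positive variables.
orange only: max(425/53, 190/68) = 8.019 servings → $4.01.
bell pepper only: max(425/183, 190/11) = 17.27 servings → $21.59.
orange + bell pepper with both tight: 2.537 servings and 1.588 servings → $3.25.
So the least-cost plan costs $3.25.

$3.25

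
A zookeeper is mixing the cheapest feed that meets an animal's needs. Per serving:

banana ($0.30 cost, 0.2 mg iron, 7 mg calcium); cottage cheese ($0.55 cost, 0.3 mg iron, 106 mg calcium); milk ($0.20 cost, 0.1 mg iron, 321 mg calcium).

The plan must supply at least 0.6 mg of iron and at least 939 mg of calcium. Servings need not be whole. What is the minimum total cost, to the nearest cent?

$1.04

banana only: max(0.6/0.2, 939/7) = 134.1 servings → $40.24.
cottage cheese only: max(0.6/0.3, 939/106) = 8.858 servings → $4.87.
milk only: max(0.6/0.1, 939/321) = 6 servings → $1.20.
banana + cottage cheese: the both-tight solution has a negative serving — not a feasible corner.
banana + milk with both tight: 1.554 servings and 2.891 servings → $1.04.
cottage cheese + milk with both tight: 1.152 servings and 2.545 servings → $1.14.
So the least-cost plan costs $1.04.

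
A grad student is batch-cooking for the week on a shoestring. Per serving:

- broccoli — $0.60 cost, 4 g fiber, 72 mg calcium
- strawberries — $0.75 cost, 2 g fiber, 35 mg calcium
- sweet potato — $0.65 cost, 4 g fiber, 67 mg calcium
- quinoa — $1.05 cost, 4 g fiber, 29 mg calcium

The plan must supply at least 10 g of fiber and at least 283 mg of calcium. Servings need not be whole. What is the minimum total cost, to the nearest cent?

$2.36

broccoli only: max(10/4, 283/72) = 3.931 servings → $2.36.
strawberries only: max(10/2, 283/35) = 8.086 servings → $6.06.
sweet potato only: max(10/4, 283/67) = 4.224 servings → $2.75.
quinoa only: max(10/4, 283/29) = 9.759 servings → $10.25.
broccoli + strawberries: the both-tight solution has a negative serving — not a feasible corner.
broccoli + sweet potato: the both-tight solution has a negative serving — not a feasible corner.
broccoli + quinoa: the both-tight solution has a negative serving — not a feasible corner.
strawberries + sweet potato: the both-tight solution has a negative serving — not a feasible corner.
strawberries + quinoa with both targets exact would need a negative amount; discard.
sweet potato + quinoa with both targets exact would need a negative amount; discard.
The minimum over all feasible corners is $2.36.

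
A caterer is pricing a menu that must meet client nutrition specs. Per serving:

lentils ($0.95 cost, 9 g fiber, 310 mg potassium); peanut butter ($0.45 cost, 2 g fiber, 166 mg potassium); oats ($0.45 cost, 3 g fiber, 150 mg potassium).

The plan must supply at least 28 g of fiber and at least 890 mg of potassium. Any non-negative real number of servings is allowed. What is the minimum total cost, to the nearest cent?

For a min-cost LP with two ≥-constraints, a basic feasible solution has at most two positive variables.
lentils only: max(28/9, 890/310) = 3.111 servings → $2.96.
peanut butter only: max(28/2, 890/166) = 14 servings → $6.30.
oats only: max(28/3, 890/150) = 9.333 servings → $4.20.
lentils + peanut butter: the both-tight solution has a negative serving — not a feasible corner.
lentils + oats with both targets exact would need a negative amount; discard.
peanut butter + oats: the both-tight solution has a negative serving — not a feasible corner.
So the least-cost plan costs $2.96.

$2.96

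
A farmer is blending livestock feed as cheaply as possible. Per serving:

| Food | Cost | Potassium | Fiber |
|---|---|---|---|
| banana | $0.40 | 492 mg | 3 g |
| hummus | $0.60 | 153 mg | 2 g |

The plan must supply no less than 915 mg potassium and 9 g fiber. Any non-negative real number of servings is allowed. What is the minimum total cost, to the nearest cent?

banana only: max(915/492, 9/3) = 3 servings → $1.20.
hummus only: max(915/153, 9/2) = 5.98 servings → $3.59.
banana + hummus with both tight: 0.8629 servings and 3.206 servings → $2.27.
So the least-cost plan costs $1.20.

$1.20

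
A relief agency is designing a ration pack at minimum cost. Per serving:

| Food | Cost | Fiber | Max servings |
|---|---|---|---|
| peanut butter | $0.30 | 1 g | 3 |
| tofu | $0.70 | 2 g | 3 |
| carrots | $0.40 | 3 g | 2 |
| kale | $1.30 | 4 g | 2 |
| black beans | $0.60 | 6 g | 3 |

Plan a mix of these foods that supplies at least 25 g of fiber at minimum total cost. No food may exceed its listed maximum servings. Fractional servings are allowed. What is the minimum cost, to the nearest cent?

$2.90

Cost per g of fiber: black beans $0.1000, carrots $0.1333, peanut butter $0.3000, kale $0.3250, tofu $0.3500.
Take 3 servings of black beans: +18.0 g fiber for $1.80 (total $1.80, still need 7.0 g).
Take 2 servings of carrots: +6.0 g fiber for $0.80 (total $2.60, still need 1.0 g).
Take 1 serving of peanut butter: +1.0 g fiber for $0.30 (total $2.90, still need 0.0 g).
Greedy by cheapest-per-g is optimal for a single linear constraint, so the minimum cost is $2.90.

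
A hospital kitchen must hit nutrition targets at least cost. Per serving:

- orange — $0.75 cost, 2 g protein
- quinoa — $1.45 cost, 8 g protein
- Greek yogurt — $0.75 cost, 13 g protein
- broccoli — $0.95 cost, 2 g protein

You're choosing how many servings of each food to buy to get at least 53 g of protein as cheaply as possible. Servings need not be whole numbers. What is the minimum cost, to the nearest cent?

Cost per g of protein: Greek yogurt $0.0577, quinoa $0.1812, orange $0.3750, broccoli $0.4750.
With no serving limits, use only Greek yogurt: 53 g / 13 g = 4.077 servings × $0.75 = $3.06.

$3.06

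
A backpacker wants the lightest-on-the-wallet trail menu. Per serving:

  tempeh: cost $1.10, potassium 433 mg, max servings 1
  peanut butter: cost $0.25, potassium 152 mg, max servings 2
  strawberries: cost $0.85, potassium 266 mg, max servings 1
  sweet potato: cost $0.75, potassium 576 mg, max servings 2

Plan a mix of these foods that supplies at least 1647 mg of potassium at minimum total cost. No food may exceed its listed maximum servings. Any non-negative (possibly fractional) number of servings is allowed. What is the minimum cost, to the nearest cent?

$2.49

Cost per mg of potassium: sweet potato $0.0013, peanut butter $0.0016, tempeh $0.0025, strawberries $0.0032.
Take 2 servings of sweet potato: +1152.0 mg potassium for $1.50 (total $1.50, still need 495.0 mg).
Take 2 servings of peanut butter: +304.0 mg potassium for $0.50 (total $2.00, still need 191.0 mg).
Take 0.4411 servings of tempeh: +191.0 mg potassium for $0.49 (total $2.49, still need 0.0 mg).
Greedy by cheapest-per-mg is optimal for a single linear constraint, so the minimum cost is $2.49.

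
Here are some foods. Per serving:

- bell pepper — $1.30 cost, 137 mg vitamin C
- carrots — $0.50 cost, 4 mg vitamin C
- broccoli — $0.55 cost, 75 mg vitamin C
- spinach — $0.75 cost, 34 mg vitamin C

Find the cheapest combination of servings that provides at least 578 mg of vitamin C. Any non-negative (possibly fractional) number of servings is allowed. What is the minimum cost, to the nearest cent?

$4.24

Cost per mg of vitamin C: broccoli $0.0073, bell pepper $0.0095, spinach $0.0221, carrots $0.1250.
With no serving limits, use only broccoli: 578 mg / 75 mg = 7.707 servings × $0.55 = $4.24.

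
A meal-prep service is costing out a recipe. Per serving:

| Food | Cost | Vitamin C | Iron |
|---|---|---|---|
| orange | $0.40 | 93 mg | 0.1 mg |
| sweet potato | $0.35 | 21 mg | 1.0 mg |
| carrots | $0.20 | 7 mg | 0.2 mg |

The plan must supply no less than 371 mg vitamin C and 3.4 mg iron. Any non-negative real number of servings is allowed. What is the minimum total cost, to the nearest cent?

The cheapest plan sits at a corner of the feasible region — with two constraints it uses at most two foods.
orange only: max(371/93, 3.4/0.1) = 34 servings → $13.60.
sweet potato only: max(371/21, 3.4/1.0) = 17.67 servings → $6.18.
carrots only: max(371/7, 3.4/0.2) = 53 servings → $10.60.
orange + sweet potato with both tight: 3.296 servings and 3.07 servings → $2.39.
orange + carrots with both tight: 2.816 servings and 15.59 servings → $4.24.
sweet potato + carrots with both targets exact would need a negative amount; discard.
So the least-cost plan costs $2.39.

$2.39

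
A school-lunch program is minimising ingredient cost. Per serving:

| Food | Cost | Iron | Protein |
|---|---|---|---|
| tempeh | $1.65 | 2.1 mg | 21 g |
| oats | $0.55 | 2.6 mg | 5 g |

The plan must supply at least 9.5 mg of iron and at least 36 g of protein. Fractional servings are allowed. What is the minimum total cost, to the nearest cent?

$3.27

tempeh only: max(9.5/2.1, 36/21) = 4.524 servings → $7.46.
oats only: max(9.5/2.6, 36/5) = 7.2 servings → $3.96.
tempeh + oats with both tight: 1.045 servings and 2.81 servings → $3.27.
Cheapest feasible corner: $3.27.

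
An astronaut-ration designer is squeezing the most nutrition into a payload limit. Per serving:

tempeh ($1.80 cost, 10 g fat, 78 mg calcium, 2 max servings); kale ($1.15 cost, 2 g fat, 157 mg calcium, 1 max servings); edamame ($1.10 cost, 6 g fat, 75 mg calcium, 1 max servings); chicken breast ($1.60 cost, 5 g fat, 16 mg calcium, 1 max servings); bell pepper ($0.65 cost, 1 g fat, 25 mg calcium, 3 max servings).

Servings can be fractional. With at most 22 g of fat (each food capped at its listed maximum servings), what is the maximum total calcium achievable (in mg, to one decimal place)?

Calcium per g fat: kale 78.5, bell pepper 25, edamame 12.5, tempeh 7.8, chicken breast 3.2.
Take 1 serving of kale: uses 2 g fat, +157.0 mg calcium (running total 157.0 mg).
Take 3 servings of bell pepper: uses 3 g fat, +75.0 mg calcium (running total 232.0 mg).
Take 1 serving of edamame: uses 6 g fat, +75.0 mg calcium (running total 307.0 mg).
Take 1.1 servings of tempeh: uses 11 g fat, +85.8 mg calcium (running total 392.8 mg).
Greedy by best ratio exhausts the fat allowance optimally: 392.8 mg.

392.8 mg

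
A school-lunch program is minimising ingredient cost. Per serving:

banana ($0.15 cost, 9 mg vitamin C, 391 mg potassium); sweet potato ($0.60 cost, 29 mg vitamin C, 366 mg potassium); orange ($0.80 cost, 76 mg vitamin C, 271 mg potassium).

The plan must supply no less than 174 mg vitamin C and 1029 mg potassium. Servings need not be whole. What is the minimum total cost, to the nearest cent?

$1.89

Two binding constraints pin down two serving amounts, so the optimal mix uses at most two foods. The candidates are each food alone (scaled to the tighter of vitamin C/potassium) and each pair with both constraints tight.
banana only: max(174/9, 1029/391) = 19.33 servings → $2.90.
sweet potato only: max(174/29, 1029/366) = 6 servings → $3.60.
orange only: max(174/76, 1029/271) = 3.797 servings → $3.04.
banana + sweet potato with both targets exact would need a negative amount; discard.
banana + orange with both tight: 1.138 servings and 2.155 servings → $1.89.
sweet potato + orange with both tight: 1.556 servings and 1.696 servings → $2.29.
Cheapest feasible corner: $1.89.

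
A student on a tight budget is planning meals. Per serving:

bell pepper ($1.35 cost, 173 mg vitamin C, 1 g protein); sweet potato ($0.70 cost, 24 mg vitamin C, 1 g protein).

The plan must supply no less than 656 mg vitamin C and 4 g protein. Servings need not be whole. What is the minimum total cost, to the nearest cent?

Compare the cost at each extreme point of the feasible region.
bell pepper only: max(656/173, 4/1) = 4 servings → $5.40.
sweet potato only: max(656/24, 4/1) = 27.33 servings → $19.13.
bell pepper + sweet potato with both tight: 3.758 servings and 0.2416 servings → $5.24.
Cheapest feasible corner: $5.24.

$5.24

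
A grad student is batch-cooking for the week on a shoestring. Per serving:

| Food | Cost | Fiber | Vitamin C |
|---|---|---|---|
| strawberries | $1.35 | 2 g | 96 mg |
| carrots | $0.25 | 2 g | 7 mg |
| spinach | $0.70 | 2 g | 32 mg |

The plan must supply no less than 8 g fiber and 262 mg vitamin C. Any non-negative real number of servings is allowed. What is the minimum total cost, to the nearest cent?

$3.89

strawberries only: max(8/2, 262/96) = 4 servings → $5.40.
carrots only: max(8/2, 262/7) = 37.43 servings → $9.36.
spinach only: max(8/2, 262/32) = 8.188 servings → $5.73.
strawberries + carrots with both tight: 2.629 servings and 1.371 servings → $3.89.
strawberries + spinach with both tight: 2.094 servings and 1.906 servings → $4.16.
carrots + spinach: intersection lies outside the first quadrant.
So the least-cost plan costs $3.89.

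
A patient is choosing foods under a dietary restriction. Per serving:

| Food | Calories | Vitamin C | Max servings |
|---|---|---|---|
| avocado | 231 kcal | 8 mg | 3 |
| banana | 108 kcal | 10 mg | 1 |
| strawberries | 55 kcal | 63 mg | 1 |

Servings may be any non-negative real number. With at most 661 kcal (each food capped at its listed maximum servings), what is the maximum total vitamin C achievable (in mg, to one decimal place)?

90.2 mg

Vitamin C per kcal: strawberries 1.145, banana 0.09259, avocado 0.03463.
Take 1 serving of strawberries: uses 55 kcal, +63.0 mg vitamin C (running total 63.0 mg).
Take 1 serving of banana: uses 108 kcal, +10.0 mg vitamin C (running total 73.0 mg).
Take 2.156 servings of avocado: uses 498 kcal, +17.2 mg vitamin C (running total 90.2 mg).
Greedy by best ratio exhausts the calories allowance optimally: 90.2 mg.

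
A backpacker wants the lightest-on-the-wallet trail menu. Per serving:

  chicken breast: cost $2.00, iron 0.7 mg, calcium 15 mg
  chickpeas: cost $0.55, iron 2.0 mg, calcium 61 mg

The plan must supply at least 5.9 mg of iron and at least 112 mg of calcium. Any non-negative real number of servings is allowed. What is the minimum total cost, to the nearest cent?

$1.62

The cheapest plan sits at a corner of the feasible region — with two constraints it uses at most two foods.
chicken breast only: max(5.9/0.7, 112/15) = 8.429 servings → $16.86.
chickpeas only: max(5.9/2.0, 112/61) = 2.95 servings → $1.62.
chicken breast + chickpeas: the both-tight solution has a negative serving — not a feasible corner.
The minimum over all feasible corners is $1.62.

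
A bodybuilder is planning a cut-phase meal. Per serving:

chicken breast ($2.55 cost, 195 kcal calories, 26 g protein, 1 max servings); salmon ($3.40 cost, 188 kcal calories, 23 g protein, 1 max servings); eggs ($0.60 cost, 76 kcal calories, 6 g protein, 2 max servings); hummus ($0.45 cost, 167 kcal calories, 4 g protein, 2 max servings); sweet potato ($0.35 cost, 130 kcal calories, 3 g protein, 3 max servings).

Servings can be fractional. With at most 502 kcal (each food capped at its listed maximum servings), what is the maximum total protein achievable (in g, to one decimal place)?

Protein per kcal: chicken breast 0.1333, salmon 0.1223, eggs 0.07895, hummus 0.02395, sweet potato 0.02308.
Take 1 serving of chicken breast: uses 195 kcal, +26.0 g protein (running total 26.0 g).
Take 1 serving of salmon: uses 188 kcal, +23.0 g protein (running total 49.0 g).
Take 1.566 servings of eggs: uses 119 kcal, +9.4 g protein (running total 58.4 g).
Filling greedily by protein-per-kcal is optimal for one linear limit, giving 58.4 g.

58.4 g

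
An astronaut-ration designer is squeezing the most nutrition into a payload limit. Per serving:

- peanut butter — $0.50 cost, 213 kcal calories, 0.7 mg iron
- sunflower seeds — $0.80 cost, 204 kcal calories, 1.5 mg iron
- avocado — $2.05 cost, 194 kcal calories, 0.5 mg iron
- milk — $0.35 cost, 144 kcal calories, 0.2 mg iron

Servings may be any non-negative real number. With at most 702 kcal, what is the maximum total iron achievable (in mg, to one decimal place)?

5.2 mg

Iron per kcal: sunflower seeds 0.007353, peanut butter 0.003286, avocado 0.002577, milk 0.001389.
With no serving limits, spend the whole calories allowance on sunflower seeds: 702 kcal / 204 kcal × 1.5 mg = 5.2 mg.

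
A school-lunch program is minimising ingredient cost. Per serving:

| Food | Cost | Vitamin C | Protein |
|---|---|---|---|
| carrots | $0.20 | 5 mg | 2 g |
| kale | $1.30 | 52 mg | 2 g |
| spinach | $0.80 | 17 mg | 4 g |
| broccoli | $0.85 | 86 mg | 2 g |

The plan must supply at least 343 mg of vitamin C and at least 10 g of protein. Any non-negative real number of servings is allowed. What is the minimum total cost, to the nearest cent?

With two linear requirements the optimum uses one or two foods; enumerate the corners.
carrots only: max(343/5, 10/2) = 68.6 servings → $13.72.
kale only: max(343/52, 10/2) = 6.596 servings → $8.57.
spinach only: max(343/17, 10/4) = 20.18 servings → $16.14.
broccoli only: max(343/86, 10/2) = 5 servings → $4.25.
carrots + kale: the both-tight solution has a negative serving — not a feasible corner.
carrots + spinach: intersection lies outside the first quadrant.
carrots + broccoli with both tight: 1.074 servings and 3.926 servings → $3.55.
kale + spinach: the both-tight solution has a negative serving — not a feasible corner.
kale + broccoli with both tight: 2.559 servings and 2.441 servings → $5.40.
spinach + broccoli with both tight: 0.5613 servings and 3.877 servings → $3.74.
So the least-cost plan costs $3.55.

$3.55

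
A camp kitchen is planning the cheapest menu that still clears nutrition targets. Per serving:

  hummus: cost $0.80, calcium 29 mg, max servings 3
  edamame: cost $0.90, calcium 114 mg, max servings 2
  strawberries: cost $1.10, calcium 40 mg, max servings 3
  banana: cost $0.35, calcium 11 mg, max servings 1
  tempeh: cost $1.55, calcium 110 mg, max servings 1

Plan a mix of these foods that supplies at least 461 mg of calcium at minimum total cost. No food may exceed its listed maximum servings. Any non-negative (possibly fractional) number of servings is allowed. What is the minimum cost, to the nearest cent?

Cost per mg of calcium: edamame $0.0079, tempeh $0.0141, strawberries $0.0275, hummus $0.0276, banana $0.0318.
Take 2 servings of edamame: +228.0 mg calcium for $1.80 (total $1.80, still need 233.0 mg).
Take 1 serving of tempeh: +110.0 mg calcium for $1.55 (total $3.35, still need 123.0 mg).
Take 3 servings of strawberries: +120.0 mg calcium for $3.30 (total $6.65, still need 3.0 mg).
Take 0.1034 servings of hummus: +3.0 mg calcium for $0.08 (total $6.73, still need 0.0 mg).
Filling from the cheapest source first is optimal under one linear minimum: $6.73.

$6.73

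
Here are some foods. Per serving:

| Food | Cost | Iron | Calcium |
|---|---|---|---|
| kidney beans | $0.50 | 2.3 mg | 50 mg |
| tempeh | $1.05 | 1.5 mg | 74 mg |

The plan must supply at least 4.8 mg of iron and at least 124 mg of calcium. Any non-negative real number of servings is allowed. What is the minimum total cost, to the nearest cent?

$1.24

At the optimum either one food covers both requirements or two foods hit both targets exactly; no other combination can be cheaper.
kidney beans only: max(4.8/2.3, 124/50) = 2.48 servings → $1.24.
tempeh only: max(4.8/1.5, 124/74) = 3.2 servings → $3.36.
kidney beans + tempeh with both tight: 1.777 servings and 0.4748 servings → $1.39.
The minimum over all feasible corners is $1.24.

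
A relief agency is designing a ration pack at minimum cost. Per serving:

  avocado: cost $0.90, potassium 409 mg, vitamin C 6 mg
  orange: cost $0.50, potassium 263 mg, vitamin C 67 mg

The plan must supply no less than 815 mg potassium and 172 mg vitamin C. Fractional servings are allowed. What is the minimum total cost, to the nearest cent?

avocado only: max(815/409, 172/6) = 28.67 servings → $25.80.
orange only: max(815/263, 172/67) = 3.099 servings → $1.55.
avocado + orange with both tight: 0.3628 servings and 2.535 servings → $1.59.
The minimum over all feasible corners is $1.55.

$1.55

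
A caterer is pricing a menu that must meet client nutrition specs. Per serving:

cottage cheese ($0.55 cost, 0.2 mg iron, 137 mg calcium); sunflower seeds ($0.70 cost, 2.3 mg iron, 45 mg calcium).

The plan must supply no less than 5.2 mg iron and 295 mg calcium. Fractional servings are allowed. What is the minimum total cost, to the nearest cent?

$2.29

At the optimum either one food covers both requirements or two foods hit both targets exactly; no other combination can be cheaper.
cottage cheese only: max(5.2/0.2, 295/137) = 26 servings → $14.30.
sunflower seeds only: max(5.2/2.3, 295/45) = 6.556 servings → $4.59.
cottage cheese + sunflower seeds with both tight: 1.452 servings and 2.135 servings → $2.29.
So the least-cost plan costs $2.29.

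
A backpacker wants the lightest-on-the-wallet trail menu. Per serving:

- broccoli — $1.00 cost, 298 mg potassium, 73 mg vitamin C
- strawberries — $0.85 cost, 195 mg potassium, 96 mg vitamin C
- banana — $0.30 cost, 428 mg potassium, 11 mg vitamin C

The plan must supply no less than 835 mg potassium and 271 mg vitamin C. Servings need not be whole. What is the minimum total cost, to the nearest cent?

broccoli only: max(835/298, 271/73) = 3.712 servings → $3.71.
strawberries only: max(835/195, 271/96) = 4.282 servings → $3.64.
banana only: max(835/428, 271/11) = 24.64 servings → $7.39.
broccoli + strawberries with both tight: 1.9 servings and 1.378 servings → $3.07.
broccoli + banana with both targets exact would need a negative amount; discard.
strawberries + banana with both tight: 2.743 servings and 0.7014 servings → $2.54.
The minimum over all feasible corners is $2.54.

$2.54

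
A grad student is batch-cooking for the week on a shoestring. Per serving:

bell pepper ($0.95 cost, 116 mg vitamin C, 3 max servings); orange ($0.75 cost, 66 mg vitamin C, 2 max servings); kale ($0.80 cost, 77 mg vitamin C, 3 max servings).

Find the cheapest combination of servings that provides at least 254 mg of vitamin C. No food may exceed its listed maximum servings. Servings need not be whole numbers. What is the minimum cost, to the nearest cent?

$2.08

Cost per mg of vitamin C: bell pepper $0.0082, kale $0.0104, orange $0.0114.
Take 2.19 servings of bell pepper: +254.0 mg vitamin C for $2.08 (total $2.08, still need 0.0 mg).
Greedy by cheapest-per-mg is optimal for a single linear constraint, so the minimum cost is $2.08.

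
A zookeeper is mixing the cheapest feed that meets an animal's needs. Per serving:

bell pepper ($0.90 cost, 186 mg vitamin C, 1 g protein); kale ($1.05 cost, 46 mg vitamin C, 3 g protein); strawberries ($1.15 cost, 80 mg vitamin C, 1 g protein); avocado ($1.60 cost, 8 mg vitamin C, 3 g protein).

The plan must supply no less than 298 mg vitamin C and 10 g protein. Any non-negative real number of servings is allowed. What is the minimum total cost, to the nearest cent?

$3.97

Check every corner: each single food scaled to meet both minima, and each pair solved so both constraints bind.
bell pepper only: max(298/186, 10/1) = 10 servings → $9.00.
kale only: max(298/46, 10/3) = 6.478 servings → $6.80.
strawberries only: max(298/80, 10/1) = 10 servings → $11.50.
avocado only: max(298/8, 10/3) = 37.25 servings → $59.60.
bell pepper + kale with both tight: 0.8477 servings and 3.051 servings → $3.97.
bell pepper + strawberries with both targets exact would need a negative amount; discard.
bell pepper + avocado with both tight: 1.48 servings and 2.84 servings → $5.88.
kale + strawberries with both tight: 2.588 servings and 2.237 servings → $5.29.
kale + avocado: intersection lies outside the first quadrant.
strawberries + avocado with both tight: 3.509 servings and 2.164 servings → $7.50.
So the least-cost plan costs $3.97.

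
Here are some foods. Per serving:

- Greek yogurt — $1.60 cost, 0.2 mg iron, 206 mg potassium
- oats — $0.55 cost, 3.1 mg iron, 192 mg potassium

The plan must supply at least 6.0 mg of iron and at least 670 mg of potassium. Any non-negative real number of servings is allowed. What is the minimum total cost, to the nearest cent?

Check every corner: each single food scaled to meet both minima, and each pair solved so both constraints bind.
Greek yogurt only: max(6.0/0.2, 670/206) = 30 servings → $48.00.
oats only: max(6.0/3.1, 670/192) = 3.49 servings → $1.92.
Greek yogurt + oats with both tight: 1.541 servings and 1.836 servings → $3.48.
Cheapest feasible corner: $1.92.

$1.92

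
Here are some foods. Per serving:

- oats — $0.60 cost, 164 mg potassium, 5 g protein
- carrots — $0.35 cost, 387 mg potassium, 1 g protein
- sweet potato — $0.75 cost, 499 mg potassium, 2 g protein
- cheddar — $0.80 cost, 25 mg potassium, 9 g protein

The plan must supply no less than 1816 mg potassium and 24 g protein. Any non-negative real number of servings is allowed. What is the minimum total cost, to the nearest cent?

This is a tiny linear program; its minimum lies at a vertex of the feasible set. List the vertices and price them.
oats only: max(1816/164, 24/5) = 11.07 servings → $6.64.
carrots only: max(1816/387, 24/1) = 24 servings → $8.40.
sweet potato only: max(1816/499, 24/2) = 12 servings → $9.00.
cheddar only: max(1816/25, 24/9) = 72.64 servings → $58.11.
oats + carrots with both tight: 4.219 servings and 2.905 servings → $3.55.
oats + sweet potato with both tight: 3.85 servings and 2.374 servings → $4.09.
oats + cheddar with both targets exact would need a negative amount; discard.
carrots + sweet potato with both targets exact would need a negative amount; discard.
carrots + cheddar with both tight: 4.553 servings and 2.161 servings → $3.32.
sweet potato + cheddar with both tight: 3.545 servings and 1.879 servings → $4.16.
So the least-cost plan costs $3.32.

$3.32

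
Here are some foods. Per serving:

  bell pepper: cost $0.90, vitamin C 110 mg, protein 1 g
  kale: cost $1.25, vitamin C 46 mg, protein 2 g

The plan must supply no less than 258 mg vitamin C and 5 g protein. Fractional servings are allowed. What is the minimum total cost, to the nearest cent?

For a min-cost LP with two ≥-constraints, a basic feasible solution has at most two positive variables.
bell pepper only: max(258/110, 5/1) = 5 servings → $4.50.
kale only: max(258/46, 5/2) = 5.609 servings → $7.01.
bell pepper + kale with both tight: 1.644 servings and 1.678 servings → $3.58.
So the least-cost plan costs $3.58.

$3.58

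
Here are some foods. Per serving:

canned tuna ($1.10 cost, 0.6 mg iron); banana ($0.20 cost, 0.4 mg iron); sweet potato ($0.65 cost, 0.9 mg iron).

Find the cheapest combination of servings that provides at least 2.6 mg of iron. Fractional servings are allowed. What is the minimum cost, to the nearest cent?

$1.30

Cost per mg of iron: banana $0.5000, sweet potato $0.7222, canned tuna $1.8333.
With no serving limits, use only banana: 2.6 mg / 0.4 mg = 6.5 servings × $0.20 = $1.30.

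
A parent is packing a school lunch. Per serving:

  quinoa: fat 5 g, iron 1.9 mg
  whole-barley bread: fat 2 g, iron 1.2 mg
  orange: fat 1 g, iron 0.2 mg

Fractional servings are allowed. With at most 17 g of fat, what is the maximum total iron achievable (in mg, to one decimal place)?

Iron per g fat: whole-barley bread 0.6, quinoa 0.38, orange 0.2.
With no serving limits, spend the whole fat allowance on whole-barley bread: 17 g / 2 g × 1.2 mg = 10.2 mg.

10.2 mg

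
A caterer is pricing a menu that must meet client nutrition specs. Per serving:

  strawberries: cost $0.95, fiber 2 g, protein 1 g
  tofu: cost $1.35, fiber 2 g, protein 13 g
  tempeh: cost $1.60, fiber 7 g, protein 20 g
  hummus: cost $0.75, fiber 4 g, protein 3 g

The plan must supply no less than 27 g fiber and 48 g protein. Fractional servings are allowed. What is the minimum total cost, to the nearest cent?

$5.60

At the optimum either one food covers both requirements or two foods hit both targets exactly; no other combination can be cheaper.
strawberries only: max(27/2, 48/1) = 48 servings → $45.60.
tofu only: max(27/2, 48/13) = 13.5 servings → $18.23.
tempeh only: max(27/7, 48/20) = 3.857 servings → $6.17.
hummus only: max(27/4, 48/3) = 16 servings → $12.00.
strawberries + tofu with both tight: 10.62 servings and 2.875 servings → $13.97.
strawberries + tempeh with both tight: 6.182 servings and 2.091 servings → $9.22.
strawberries + hummus with both targets exact would need a negative amount; discard.
tofu + tempeh: intersection lies outside the first quadrant.
tofu + hummus with both tight: 2.413 servings and 5.543 servings → $7.42.
tempeh + hummus with both tight: 1.881 servings and 3.458 servings → $5.60.
Cheapest feasible corner: $5.60.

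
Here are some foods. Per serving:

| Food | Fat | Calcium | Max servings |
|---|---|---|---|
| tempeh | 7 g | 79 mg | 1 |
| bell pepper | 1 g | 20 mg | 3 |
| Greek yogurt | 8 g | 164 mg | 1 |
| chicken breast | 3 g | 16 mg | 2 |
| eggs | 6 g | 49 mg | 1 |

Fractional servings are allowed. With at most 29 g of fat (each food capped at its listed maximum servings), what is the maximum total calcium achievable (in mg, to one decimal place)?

Calcium per g fat: Greek yogurt 20.5, bell pepper 20, tempeh 11.29, eggs 8.167, chicken breast 5.333.
Take 1 serving of Greek yogurt: uses 8 g fat, +164.0 mg calcium (running total 164.0 mg).
Take 3 servings of bell pepper: uses 3 g fat, +60.0 mg calcium (running total 224.0 mg).
Take 1 serving of tempeh: uses 7 g fat, +79.0 mg calcium (running total 303.0 mg).
Take 1 serving of eggs: uses 6 g fat, +49.0 mg calcium (running total 352.0 mg).
Take 1.667 servings of chicken breast: uses 5 g fat, +26.7 mg calcium (running total 378.7 mg).
Greedy by best ratio exhausts the fat allowance optimally: 378.7 mg.

378.7 mg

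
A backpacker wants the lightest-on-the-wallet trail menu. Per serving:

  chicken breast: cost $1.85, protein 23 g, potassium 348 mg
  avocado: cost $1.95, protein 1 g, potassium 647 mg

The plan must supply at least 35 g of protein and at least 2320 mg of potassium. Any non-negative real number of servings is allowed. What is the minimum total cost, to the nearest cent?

$8.11

Two binding constraints pin down two serving amounts, so the optimal mix uses at most two foods. The candidates are each food alone (scaled to the tighter of protein/potassium) and each pair with both constraints tight.
chicken breast only: max(35/23, 2320/348) = 6.667 servings → $12.33.
avocado only: max(35/1, 2320/647) = 35 servings → $68.25.
chicken breast + avocado with both tight: 1.399 servings and 2.834 servings → $8.11.
So the least-cost plan costs $8.11.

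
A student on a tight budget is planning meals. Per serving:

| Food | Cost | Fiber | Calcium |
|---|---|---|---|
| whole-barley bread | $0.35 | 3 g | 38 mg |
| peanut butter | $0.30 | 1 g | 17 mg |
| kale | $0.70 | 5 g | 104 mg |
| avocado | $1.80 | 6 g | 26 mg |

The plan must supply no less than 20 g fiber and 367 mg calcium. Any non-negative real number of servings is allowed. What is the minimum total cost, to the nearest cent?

$2.66

whole-barley bread only: max(20/3, 367/38) = 9.658 servings → $3.38.
peanut butter only: max(20/1, 367/17) = 21.59 servings → $6.48.
kale only: max(20/5, 367/104) = 4 servings → $2.80.
avocado only: max(20/6, 367/26) = 14.12 servings → $25.41.
whole-barley bread + peanut butter with both targets exact would need a negative amount; discard.
whole-barley bread + kale with both tight: 2.008 servings and 2.795 servings → $2.66.
whole-barley bread + avocado: intersection lies outside the first quadrant.
peanut butter + kale with both tight: 12.89 servings and 1.421 servings → $4.86.
peanut butter + avocado: intersection lies outside the first quadrant.
kale + avocado with both tight: 3.405 servings and 0.496 servings → $3.28.
So the least-cost plan costs $2.66.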